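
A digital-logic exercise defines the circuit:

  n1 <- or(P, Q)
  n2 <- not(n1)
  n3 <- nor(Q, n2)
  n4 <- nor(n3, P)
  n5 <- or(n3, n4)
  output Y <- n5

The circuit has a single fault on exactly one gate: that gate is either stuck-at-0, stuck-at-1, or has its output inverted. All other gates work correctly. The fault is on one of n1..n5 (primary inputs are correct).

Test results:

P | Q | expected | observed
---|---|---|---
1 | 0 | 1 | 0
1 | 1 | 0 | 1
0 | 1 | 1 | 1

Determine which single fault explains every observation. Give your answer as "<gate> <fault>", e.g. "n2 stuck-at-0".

Fault-free values for test 1 (P=1, Q=0): n1=1, n2=0, n3=1, n4=0, n5=1, giving Y=1. Observed 0.
Test 1: faults giving observed 0 are {n1 stuck-at-0, n1 inverted output, n2 stuck-at-1, n2 inverted output, n3 stuck-at-0, n3 inverted output, n5 stuck-at-0, n5 inverted output}.
Test 2 (P=1, Q=1): fault-free n1=1, n2=0, n3=0, n4=0, n5=0 → 0; observed 1. Eliminates n1 stuck-at-0, n1 inverted output, n2 stuck-at-1, n2 inverted output, n3 stuck-at-0, n5 stuck-at-0.
Test 3 (P=0, Q=1): fault-free n1=1, n2=0, n3=0, n4=1, n5=1 → 1; observed 1. Eliminates n5 inverted output.
Only n3 inverted output is consistent with every test.

n3 inverted output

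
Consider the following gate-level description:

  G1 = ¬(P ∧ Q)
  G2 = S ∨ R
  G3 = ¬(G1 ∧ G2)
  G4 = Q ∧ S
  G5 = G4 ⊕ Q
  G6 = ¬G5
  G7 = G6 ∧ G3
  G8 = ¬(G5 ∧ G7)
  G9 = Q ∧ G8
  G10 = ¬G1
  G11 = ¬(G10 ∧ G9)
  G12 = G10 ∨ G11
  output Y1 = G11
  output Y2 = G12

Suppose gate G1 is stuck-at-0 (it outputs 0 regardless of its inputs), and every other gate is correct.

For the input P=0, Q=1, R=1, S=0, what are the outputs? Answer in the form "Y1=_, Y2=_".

Y1=0, Y2=1

Propagate with G1 forced: G1=0 [stuck-at-0], G2=1, G3=1, G4=0, G5=1, G6=0, G7=0, G8=1, G9=1, G10=1, G11=0, G12=1.
So the outputs are Y1=0, Y2=1. (Without the fault they would be Y1=1, Y2=1.)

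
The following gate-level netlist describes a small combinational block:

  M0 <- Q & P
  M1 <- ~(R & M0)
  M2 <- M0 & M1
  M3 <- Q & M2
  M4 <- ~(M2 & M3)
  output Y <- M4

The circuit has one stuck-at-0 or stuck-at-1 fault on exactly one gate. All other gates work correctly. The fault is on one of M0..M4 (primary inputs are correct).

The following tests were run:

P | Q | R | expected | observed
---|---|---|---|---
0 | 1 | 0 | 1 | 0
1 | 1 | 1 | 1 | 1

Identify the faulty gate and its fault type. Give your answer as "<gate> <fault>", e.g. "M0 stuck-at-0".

Fault-free values for test 1 (P=0, Q=1, R=0): M0=0, M1=1, M2=0, M3=0, M4=1, giving Y=1. Observed 0.
Test 1: faults giving observed 0 are {M0 stuck-at-1, M2 stuck-at-1, M4 stuck-at-0}.
Test 2 (P=1, Q=1, R=1): fault-free M0=1, M1=0, M2=0, M3=0, M4=1 → 1; observed 1. Eliminates M2 stuck-at-1, M4 stuck-at-0.
Only M0 stuck-at-1 is consistent with every test.

M0 stuck-at-1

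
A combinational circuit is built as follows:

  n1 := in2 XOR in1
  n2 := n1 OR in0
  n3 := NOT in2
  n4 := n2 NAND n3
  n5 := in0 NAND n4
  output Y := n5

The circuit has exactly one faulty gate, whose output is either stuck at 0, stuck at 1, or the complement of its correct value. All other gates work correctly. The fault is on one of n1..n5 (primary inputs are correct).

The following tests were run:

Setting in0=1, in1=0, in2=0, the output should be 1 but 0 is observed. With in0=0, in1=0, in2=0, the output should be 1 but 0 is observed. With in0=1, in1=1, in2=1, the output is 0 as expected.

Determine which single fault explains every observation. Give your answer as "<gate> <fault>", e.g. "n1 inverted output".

Fault-free values for test 1 (in0=1, in1=0, in2=0): n1=0, n2=1, n3=1, n4=0, n5=1, giving Y=1. Observed 0.
Test 1: faults giving observed 0 are {n2 stuck-at-0, n2 inverted output, n3 stuck-at-0, n3 inverted output, n4 stuck-at-1, n4 inverted output, n5 stuck-at-0, n5 inverted output}.
Test 2 (in0=0, in1=0, in2=0): fault-free n1=0, n2=0, n3=1, n4=1, n5=1 → 1; observed 0. Eliminates n2 stuck-at-0, n2 inverted output, n3 stuck-at-0, n3 inverted output, n4 stuck-at-1, n4 inverted output.
Test 3 (in0=1, in1=1, in2=1): fault-free n1=0, n2=1, n3=0, n4=1, n5=0 → 0; observed 0. Eliminates n5 inverted output.
Only n5 stuck-at-0 is consistent with every test.

n5 stuck-at-0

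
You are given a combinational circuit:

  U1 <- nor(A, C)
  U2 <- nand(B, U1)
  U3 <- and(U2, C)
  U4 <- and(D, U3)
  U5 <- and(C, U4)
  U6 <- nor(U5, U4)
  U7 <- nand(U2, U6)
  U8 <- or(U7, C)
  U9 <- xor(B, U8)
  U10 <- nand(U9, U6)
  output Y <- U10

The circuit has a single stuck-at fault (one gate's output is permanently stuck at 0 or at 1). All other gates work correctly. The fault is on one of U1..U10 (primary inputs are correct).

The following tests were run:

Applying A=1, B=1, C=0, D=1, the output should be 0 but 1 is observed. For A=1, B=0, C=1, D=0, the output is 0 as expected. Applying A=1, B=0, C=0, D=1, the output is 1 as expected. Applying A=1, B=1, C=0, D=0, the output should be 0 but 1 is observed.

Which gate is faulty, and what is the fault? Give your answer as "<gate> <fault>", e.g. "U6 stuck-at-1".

U1 stuck-at-1

Fault-free values for test 1 (A=1, B=1, C=0, D=1): U1=0, U2=1, U3=0, U4=0, U5=0, U6=1, U7=0, U8=0, U9=1, U10=0, giving Y=0. Observed 1.
Test 1: faults giving observed 1 are {U1 stuck-at-1, U2 stuck-at-0, U3 stuck-at-1, U4 stuck-at-1, U5 stuck-at-1, U6 stuck-at-0, U7 stuck-at-1, U8 stuck-at-1, U9 stuck-at-0, U10 stuck-at-1}.
Test 2 (A=1, B=0, C=1, D=0): fault-free U1=0, U2=1, U3=1, U4=0, U5=0, U6=1, U7=0, U8=1, U9=1, U10=0 → 0; observed 0. Eliminates U4 stuck-at-1, U5 stuck-at-1, U6 stuck-at-0, U9 stuck-at-0, U10 stuck-at-1.
Test 3 (A=1, B=0, C=0, D=1): fault-free U1=0, U2=1, U3=0, U4=0, U5=0, U6=1, U7=0, U8=0, U9=0, U10=1 → 1; observed 1. Eliminates U2 stuck-at-0, U7 stuck-at-1, U8 stuck-at-1.
Test 4 (A=1, B=1, C=0, D=0): fault-free U1=0, U2=1, U3=0, U4=0, U5=0, U6=1, U7=0, U8=0, U9=1, U10=0 → 0; observed 1. Eliminates U3 stuck-at-1.
Only U1 stuck-at-1 is consistent with every test.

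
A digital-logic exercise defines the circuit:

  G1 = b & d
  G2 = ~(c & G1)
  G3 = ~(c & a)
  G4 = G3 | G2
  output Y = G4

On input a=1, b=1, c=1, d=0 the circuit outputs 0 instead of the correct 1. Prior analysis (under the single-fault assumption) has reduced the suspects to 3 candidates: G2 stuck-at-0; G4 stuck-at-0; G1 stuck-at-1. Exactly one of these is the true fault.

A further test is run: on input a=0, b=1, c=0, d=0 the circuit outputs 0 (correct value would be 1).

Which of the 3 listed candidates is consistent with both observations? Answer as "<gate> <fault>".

Evaluate each candidate on input a=0, b=1, c=0, d=0:
  G2 stuck-at-0: G1=0, G2=0 [stuck-at-0], G3=1, G4=1 → 1 — eliminated
  G4 stuck-at-0: G1=0, G2=1, G3=1, G4=0 [stuck-at-0] → 0 — matches
  G1 stuck-at-1: G1=1 [stuck-at-1], G2=1, G3=1, G4=1 → 1 — eliminated
Only G4 stuck-at-0 reproduces the observed 0.

G4 stuck-at-0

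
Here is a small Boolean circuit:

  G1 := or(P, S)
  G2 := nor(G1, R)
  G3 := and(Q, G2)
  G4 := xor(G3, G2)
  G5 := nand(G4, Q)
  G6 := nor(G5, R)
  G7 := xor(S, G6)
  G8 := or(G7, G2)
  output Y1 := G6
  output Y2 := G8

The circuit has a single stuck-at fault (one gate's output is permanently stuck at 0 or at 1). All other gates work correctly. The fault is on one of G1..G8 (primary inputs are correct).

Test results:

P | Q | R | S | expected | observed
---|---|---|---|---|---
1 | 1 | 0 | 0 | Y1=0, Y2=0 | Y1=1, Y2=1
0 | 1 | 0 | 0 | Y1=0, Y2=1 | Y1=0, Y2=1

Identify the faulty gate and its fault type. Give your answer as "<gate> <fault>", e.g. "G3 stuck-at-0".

Fault-free values for test 1 (P=1, Q=1, R=0, S=0): G1=1, G2=0, G3=0, G4=0, G5=1, G6=0, G7=0, G8=0, giving Y1=0, Y2=0. Observed Y1=1, Y2=1.
Test 1: faults giving observed Y1=1, Y2=1 are {G3 stuck-at-1, G4 stuck-at-1, G5 stuck-at-0, G6 stuck-at-1}.
Test 2 (P=0, Q=1, R=0, S=0): fault-free G1=0, G2=1, G3=1, G4=0, G5=1, G6=0, G7=0, G8=1 → Y1=0, Y2=1; observed Y1=0, Y2=1. Eliminates G4 stuck-at-1, G5 stuck-at-0, G6 stuck-at-1.
Only G3 stuck-at-1 is consistent with every test.

G3 stuck-at-1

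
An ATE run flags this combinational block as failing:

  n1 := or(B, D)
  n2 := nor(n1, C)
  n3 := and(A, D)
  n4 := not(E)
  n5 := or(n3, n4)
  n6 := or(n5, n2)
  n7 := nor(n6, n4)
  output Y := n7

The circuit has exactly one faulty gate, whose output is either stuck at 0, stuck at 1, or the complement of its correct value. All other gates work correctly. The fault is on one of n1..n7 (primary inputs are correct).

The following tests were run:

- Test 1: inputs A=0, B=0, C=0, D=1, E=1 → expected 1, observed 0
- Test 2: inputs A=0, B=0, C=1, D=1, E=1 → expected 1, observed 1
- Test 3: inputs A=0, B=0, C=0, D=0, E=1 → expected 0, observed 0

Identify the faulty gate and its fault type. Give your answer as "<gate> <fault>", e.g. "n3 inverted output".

Fault-free values for test 1 (A=0, B=0, C=0, D=1, E=1): n1=1, n2=0, n3=0, n4=0, n5=0, n6=0, n7=1, giving Y=1. Observed 0.
Test 1: faults giving observed 0 are {n1 stuck-at-0, n1 inverted output, n2 stuck-at-1, n2 inverted output, n3 stuck-at-1, n3 inverted output, n4 stuck-at-1, n4 inverted output, n5 stuck-at-1, n5 inverted output, n6 stuck-at-1, n6 inverted output, n7 stuck-at-0, n7 inverted output}.
Test 2 (A=0, B=0, C=1, D=1, E=1): fault-free n1=1, n2=0, n3=0, n4=0, n5=0, n6=0, n7=1 → 1; observed 1. Eliminates n2 stuck-at-1, n2 inverted output, n3 stuck-at-1, n3 inverted output, n4 stuck-at-1, n4 inverted output, n5 stuck-at-1, n5 inverted output, n6 stuck-at-1, n6 inverted output, n7 stuck-at-0, n7 inverted output.
Test 3 (A=0, B=0, C=0, D=0, E=1): fault-free n1=0, n2=1, n3=0, n4=0, n5=0, n6=1, n7=0 → 0; observed 0. Eliminates n1 inverted output.
Only n1 stuck-at-0 is consistent with every test.

n1 stuck-at-0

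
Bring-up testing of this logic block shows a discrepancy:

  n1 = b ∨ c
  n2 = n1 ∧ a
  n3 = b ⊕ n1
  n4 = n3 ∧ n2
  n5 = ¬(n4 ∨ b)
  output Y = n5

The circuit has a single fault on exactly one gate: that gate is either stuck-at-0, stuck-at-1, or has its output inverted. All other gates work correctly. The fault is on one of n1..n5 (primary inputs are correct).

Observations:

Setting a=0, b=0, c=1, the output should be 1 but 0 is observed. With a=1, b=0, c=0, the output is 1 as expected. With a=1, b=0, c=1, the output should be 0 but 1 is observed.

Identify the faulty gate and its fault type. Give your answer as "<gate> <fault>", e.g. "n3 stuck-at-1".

n2 inverted output

Fault-free values for test 1 (a=0, b=0, c=1): n1=1, n2=0, n3=1, n4=0, n5=1, giving Y=1. Observed 0.
Test 1: faults giving observed 0 are {n2 stuck-at-1, n2 inverted output, n4 stuck-at-1, n4 inverted output, n5 stuck-at-0, n5 inverted output}.
Test 2 (a=1, b=0, c=0): fault-free n1=0, n2=0, n3=0, n4=0, n5=1 → 1; observed 1. Eliminates n4 stuck-at-1, n4 inverted output, n5 stuck-at-0, n5 inverted output.
Test 3 (a=1, b=0, c=1): fault-free n1=1, n2=1, n3=1, n4=1, n5=0 → 0; observed 1. Eliminates n2 stuck-at-1.
Only n2 inverted output is consistent with every test.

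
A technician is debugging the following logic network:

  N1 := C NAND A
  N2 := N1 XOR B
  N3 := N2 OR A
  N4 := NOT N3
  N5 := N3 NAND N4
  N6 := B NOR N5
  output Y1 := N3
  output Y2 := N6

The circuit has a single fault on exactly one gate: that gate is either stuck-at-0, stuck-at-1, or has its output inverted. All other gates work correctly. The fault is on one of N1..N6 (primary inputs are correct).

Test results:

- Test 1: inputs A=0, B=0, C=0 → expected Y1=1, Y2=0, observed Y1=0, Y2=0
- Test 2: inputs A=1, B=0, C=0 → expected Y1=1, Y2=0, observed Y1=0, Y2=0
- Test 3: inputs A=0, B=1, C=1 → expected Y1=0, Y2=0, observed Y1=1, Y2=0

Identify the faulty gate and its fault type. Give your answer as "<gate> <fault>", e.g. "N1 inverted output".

Fault-free values for test 1 (A=0, B=0, C=0): N1=1, N2=1, N3=1, N4=0, N5=1, N6=0, giving Y1=1, Y2=0. Observed Y1=0, Y2=0.
Test 1: faults giving observed Y1=0, Y2=0 are {N1 stuck-at-0, N1 inverted output, N2 stuck-at-0, N2 inverted output, N3 stuck-at-0, N3 inverted output}.
Test 2 (A=1, B=0, C=0): fault-free N1=1, N2=1, N3=1, N4=0, N5=1, N6=0 → Y1=1, Y2=0; observed Y1=0, Y2=0. Eliminates N1 stuck-at-0, N1 inverted output, N2 stuck-at-0, N2 inverted output.
Test 3 (A=0, B=1, C=1): fault-free N1=1, N2=0, N3=0, N4=1, N5=1, N6=0 → Y1=0, Y2=0; observed Y1=1, Y2=0. Eliminates N3 stuck-at-0.
Only N3 inverted output is consistent with every test.

N3 inverted output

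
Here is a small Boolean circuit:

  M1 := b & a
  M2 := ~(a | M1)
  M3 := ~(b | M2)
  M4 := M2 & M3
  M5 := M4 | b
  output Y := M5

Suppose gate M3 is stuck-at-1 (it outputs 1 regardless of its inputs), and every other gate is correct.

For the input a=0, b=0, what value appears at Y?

1

Propagate with M3 forced: M1=0, M2=1, M3=1 [stuck-at-1], M4=1, M5=1.
So Y = 1. (Without the fault it would be 0.)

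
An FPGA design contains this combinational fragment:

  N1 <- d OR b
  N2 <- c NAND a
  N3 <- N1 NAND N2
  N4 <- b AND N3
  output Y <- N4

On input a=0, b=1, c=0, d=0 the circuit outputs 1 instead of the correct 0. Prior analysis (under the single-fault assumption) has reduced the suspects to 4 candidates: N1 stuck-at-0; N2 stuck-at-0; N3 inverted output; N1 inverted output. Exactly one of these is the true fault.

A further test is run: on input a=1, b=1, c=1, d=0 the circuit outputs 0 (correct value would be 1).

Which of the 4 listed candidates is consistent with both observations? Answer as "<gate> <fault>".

N3 inverted output

Evaluate each candidate on input a=1, b=1, c=1, d=0:
  N1 stuck-at-0: N1=0 [stuck-at-0], N2=0, N3=1, N4=1 → 1 — eliminated
  N2 stuck-at-0: N1=1, N2=0 [stuck-at-0], N3=1, N4=1 → 1 — eliminated
  N3 inverted output: N1=1, N2=0, N3=0 [inverted output], N4=0 → 0 — matches
  N1 inverted output: N1=0 [inverted output], N2=0, N3=1, N4=1 → 1 — eliminated
Only N3 inverted output reproduces the observed 0.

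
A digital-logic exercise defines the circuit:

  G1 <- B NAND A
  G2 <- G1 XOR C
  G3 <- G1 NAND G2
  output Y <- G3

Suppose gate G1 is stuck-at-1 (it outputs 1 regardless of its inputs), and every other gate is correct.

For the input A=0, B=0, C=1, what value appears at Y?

Propagate with G1 forced: G1=1 [stuck-at-1], G2=0, G3=1.
So Y = 1. (Same as the fault-free value — the fault is masked on this input.)

1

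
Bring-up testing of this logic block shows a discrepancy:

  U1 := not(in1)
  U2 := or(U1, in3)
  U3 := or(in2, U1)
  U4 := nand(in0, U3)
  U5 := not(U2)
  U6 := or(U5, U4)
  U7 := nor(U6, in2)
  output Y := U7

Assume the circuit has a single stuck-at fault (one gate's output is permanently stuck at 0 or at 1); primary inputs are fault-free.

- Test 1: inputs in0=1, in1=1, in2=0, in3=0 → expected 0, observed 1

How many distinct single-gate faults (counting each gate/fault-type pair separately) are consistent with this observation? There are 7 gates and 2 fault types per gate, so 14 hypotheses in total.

3

Fault-free: U1=0, U2=0, U3=0, U4=1, U5=1, U6=1, U7=0 → 0. Observed 1.
  U1 stuck-at-0: output 0 ✗
  U1 stuck-at-1: output 1 ✓
  U2 stuck-at-0: output 0 ✗
  U2 stuck-at-1: output 0 ✗
  U3 stuck-at-0: output 0 ✗
  U3 stuck-at-1: output 0 ✗
  U4 stuck-at-0: output 0 ✗
  U4 stuck-at-1: output 0 ✗
  U5 stuck-at-0: output 0 ✗
  U5 stuck-at-1: output 0 ✗
  U6 stuck-at-0: output 1 ✓
  U6 stuck-at-1: output 0 ✗
  U7 stuck-at-0: output 0 ✗
  U7 stuck-at-1: output 1 ✓
Consistent faults: {U1 stuck-at-1, U6 stuck-at-0, U7 stuck-at-1} — 3 in all.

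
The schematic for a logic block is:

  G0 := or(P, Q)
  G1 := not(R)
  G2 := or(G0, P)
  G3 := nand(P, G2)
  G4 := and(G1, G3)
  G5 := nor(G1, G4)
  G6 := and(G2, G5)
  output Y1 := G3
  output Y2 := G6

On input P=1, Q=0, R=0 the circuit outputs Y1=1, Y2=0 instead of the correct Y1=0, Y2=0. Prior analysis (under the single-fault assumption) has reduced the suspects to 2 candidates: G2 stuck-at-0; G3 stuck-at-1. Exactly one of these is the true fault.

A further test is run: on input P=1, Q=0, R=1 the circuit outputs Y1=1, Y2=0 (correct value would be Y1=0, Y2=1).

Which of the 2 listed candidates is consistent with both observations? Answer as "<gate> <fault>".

G2 stuck-at-0

Evaluate each candidate on input P=1, Q=0, R=1:
  G2 stuck-at-0: G0=1, G1=0, G2=0 [stuck-at-0], G3=1, G4=0, G5=1, G6=0 → Y1=1, Y2=0 — matches
  G3 stuck-at-1: G0=1, G1=0, G2=1, G3=1 [stuck-at-1], G4=0, G5=1, G6=1 → Y1=1, Y2=1 — eliminated
Only G2 stuck-at-0 reproduces the observed Y1=1, Y2=0.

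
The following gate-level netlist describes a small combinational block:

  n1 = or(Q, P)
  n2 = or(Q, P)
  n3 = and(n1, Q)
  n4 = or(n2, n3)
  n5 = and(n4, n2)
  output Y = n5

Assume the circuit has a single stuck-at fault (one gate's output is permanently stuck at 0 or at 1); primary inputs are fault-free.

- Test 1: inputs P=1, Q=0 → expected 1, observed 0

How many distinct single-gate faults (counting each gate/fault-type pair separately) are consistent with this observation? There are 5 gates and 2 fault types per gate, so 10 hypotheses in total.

3

Fault-free: n1=1, n2=1, n3=0, n4=1, n5=1 → 1. Observed 0.
  n1 stuck-at-0: output 1 ✗
  n1 stuck-at-1: output 1 ✗
  n2 stuck-at-0: output 0 ✓
  n2 stuck-at-1: output 1 ✗
  n3 stuck-at-0: output 1 ✗
  n3 stuck-at-1: output 1 ✗
  n4 stuck-at-0: output 0 ✓
  n4 stuck-at-1: output 1 ✗
  n5 stuck-at-0: output 0 ✓
  n5 stuck-at-1: output 1 ✗
Consistent faults: {n2 stuck-at-0, n4 stuck-at-0, n5 stuck-at-0} — 3 in all.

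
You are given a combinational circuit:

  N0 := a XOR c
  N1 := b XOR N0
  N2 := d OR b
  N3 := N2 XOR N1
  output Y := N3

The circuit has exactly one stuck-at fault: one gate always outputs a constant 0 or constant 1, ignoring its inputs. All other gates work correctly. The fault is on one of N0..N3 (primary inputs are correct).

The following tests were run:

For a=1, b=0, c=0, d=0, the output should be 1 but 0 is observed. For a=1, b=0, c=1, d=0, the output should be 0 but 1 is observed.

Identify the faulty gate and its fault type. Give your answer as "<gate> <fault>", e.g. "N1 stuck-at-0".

Fault-free values for test 1 (a=1, b=0, c=0, d=0): N0=1, N1=1, N2=0, N3=1, giving Y=1. Observed 0.
Test 1: faults giving observed 0 are {N0 stuck-at-0, N1 stuck-at-0, N2 stuck-at-1, N3 stuck-at-0}.
Test 2 (a=1, b=0, c=1, d=0): fault-free N0=0, N1=0, N2=0, N3=0 → 0; observed 1. Eliminates N0 stuck-at-0, N1 stuck-at-0, N3 stuck-at-0.
Only N2 stuck-at-1 is consistent with every test.

N2 stuck-at-1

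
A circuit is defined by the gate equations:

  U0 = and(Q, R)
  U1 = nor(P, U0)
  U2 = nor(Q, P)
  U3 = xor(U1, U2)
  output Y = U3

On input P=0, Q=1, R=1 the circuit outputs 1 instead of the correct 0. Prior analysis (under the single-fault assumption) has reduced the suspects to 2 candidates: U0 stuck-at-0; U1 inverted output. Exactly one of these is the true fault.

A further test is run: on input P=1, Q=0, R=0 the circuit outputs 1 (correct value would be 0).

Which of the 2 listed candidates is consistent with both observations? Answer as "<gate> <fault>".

U1 inverted output

Evaluate each candidate on input P=1, Q=0, R=0:
  U0 stuck-at-0: U0=0 [stuck-at-0], U1=0, U2=0, U3=0 → 0 — eliminated
  U1 inverted output: U0=0, U1=1 [inverted output], U2=0, U3=1 → 1 — matches
Only U1 inverted output reproduces the observed 1.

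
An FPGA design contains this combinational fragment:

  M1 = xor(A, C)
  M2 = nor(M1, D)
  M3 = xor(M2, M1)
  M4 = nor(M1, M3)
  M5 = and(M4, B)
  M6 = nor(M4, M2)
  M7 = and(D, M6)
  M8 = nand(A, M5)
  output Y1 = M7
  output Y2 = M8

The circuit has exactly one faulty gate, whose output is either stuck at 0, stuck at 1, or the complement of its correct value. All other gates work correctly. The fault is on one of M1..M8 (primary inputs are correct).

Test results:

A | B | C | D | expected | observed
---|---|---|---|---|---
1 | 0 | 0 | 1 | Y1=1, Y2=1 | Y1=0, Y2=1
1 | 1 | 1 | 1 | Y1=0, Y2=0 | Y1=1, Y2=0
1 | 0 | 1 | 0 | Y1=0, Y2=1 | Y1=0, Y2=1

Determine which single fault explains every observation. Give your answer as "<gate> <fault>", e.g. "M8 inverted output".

Fault-free values for test 1 (A=1, B=0, C=0, D=1): M1=1, M2=0, M3=1, M4=0, M5=0, M6=1, M7=1, M8=1, giving Y1=1, Y2=1. Observed Y1=0, Y2=1.
Test 1: faults giving observed Y1=0, Y2=1 are {M1 stuck-at-0, M1 inverted output, M2 stuck-at-1, M2 inverted output, M4 stuck-at-1, M4 inverted output, M6 stuck-at-0, M6 inverted output, M7 stuck-at-0, M7 inverted output}.
Test 2 (A=1, B=1, C=1, D=1): fault-free M1=0, M2=0, M3=0, M4=1, M5=1, M6=0, M7=0, M8=0 → Y1=0, Y2=0; observed Y1=1, Y2=0. Eliminates M1 stuck-at-0, M1 inverted output, M2 stuck-at-1, M2 inverted output, M4 stuck-at-1, M4 inverted output, M6 stuck-at-0, M7 stuck-at-0.
Test 3 (A=1, B=0, C=1, D=0): fault-free M1=0, M2=1, M3=1, M4=0, M5=0, M6=0, M7=0, M8=1 → Y1=0, Y2=1; observed Y1=0, Y2=1. Eliminates M7 inverted output.
Only M6 inverted output is consistent with every test.

M6 inverted output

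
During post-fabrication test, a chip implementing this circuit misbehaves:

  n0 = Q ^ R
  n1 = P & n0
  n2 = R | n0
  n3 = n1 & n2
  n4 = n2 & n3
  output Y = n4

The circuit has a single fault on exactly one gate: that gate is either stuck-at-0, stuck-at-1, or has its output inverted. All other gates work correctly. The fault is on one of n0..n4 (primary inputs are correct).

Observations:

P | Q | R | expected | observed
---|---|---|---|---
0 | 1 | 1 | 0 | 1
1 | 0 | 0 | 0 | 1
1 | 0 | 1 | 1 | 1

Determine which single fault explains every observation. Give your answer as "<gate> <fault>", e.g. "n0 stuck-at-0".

Fault-free values for test 1 (P=0, Q=1, R=1): n0=0, n1=0, n2=1, n3=0, n4=0, giving Y=0. Observed 1.
Test 1: faults giving observed 1 are {n1 stuck-at-1, n1 inverted output, n3 stuck-at-1, n3 inverted output, n4 stuck-at-1, n4 inverted output}.
Test 2 (P=1, Q=0, R=0): fault-free n0=0, n1=0, n2=0, n3=0, n4=0 → 0; observed 1. Eliminates n1 stuck-at-1, n1 inverted output, n3 stuck-at-1, n3 inverted output.
Test 3 (P=1, Q=0, R=1): fault-free n0=1, n1=1, n2=1, n3=1, n4=1 → 1; observed 1. Eliminates n4 inverted output.
Only n4 stuck-at-1 is consistent with every test.

n4 stuck-at-1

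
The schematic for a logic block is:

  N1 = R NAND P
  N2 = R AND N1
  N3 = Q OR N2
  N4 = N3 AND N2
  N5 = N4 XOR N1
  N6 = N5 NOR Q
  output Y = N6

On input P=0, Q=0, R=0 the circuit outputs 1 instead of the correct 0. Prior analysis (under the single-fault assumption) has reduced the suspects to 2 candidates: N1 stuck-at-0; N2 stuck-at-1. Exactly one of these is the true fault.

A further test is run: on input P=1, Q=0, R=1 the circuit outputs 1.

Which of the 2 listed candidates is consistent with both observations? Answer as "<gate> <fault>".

N1 stuck-at-0

Evaluate each candidate on input P=1, Q=0, R=1:
  N1 stuck-at-0: N1=0 [stuck-at-0], N2=0, N3=0, N4=0, N5=0, N6=1 → 1 — matches
  N2 stuck-at-1: N1=0, N2=1 [stuck-at-1], N3=1, N4=1, N5=1, N6=0 → 0 — eliminated
Only N1 stuck-at-0 reproduces the observed 1.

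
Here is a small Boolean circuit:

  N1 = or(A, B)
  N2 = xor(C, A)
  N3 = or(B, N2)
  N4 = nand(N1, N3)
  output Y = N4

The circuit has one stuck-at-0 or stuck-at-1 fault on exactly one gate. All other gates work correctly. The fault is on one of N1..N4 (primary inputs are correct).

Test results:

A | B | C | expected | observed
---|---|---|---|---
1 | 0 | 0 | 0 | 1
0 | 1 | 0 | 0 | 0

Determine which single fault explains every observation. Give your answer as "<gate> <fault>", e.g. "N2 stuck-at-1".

Fault-free values for test 1 (A=1, B=0, C=0): N1=1, N2=1, N3=1, N4=0, giving Y=0. Observed 1.
Test 1: faults giving observed 1 are {N1 stuck-at-0, N2 stuck-at-0, N3 stuck-at-0, N4 stuck-at-1}.
Test 2 (A=0, B=1, C=0): fault-free N1=1, N2=0, N3=1, N4=0 → 0; observed 0. Eliminates N1 stuck-at-0, N3 stuck-at-0, N4 stuck-at-1.
Only N2 stuck-at-0 is consistent with every test.

N2 stuck-at-0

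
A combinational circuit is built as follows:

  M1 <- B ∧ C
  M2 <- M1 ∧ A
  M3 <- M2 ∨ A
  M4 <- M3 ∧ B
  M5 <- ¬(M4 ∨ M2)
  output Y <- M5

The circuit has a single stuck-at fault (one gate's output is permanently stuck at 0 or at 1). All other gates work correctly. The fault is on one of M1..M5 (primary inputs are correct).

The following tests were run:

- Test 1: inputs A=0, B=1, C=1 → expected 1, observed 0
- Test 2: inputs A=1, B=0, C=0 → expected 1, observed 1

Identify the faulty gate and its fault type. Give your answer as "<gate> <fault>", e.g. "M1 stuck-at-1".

M3 stuck-at-1

Fault-free values for test 1 (A=0, B=1, C=1): M1=1, M2=0, M3=0, M4=0, M5=1, giving Y=1. Observed 0.
Test 1: faults giving observed 0 are {M2 stuck-at-1, M3 stuck-at-1, M4 stuck-at-1, M5 stuck-at-0}.
Test 2 (A=1, B=0, C=0): fault-free M1=0, M2=0, M3=1, M4=0, M5=1 → 1; observed 1. Eliminates M2 stuck-at-1, M4 stuck-at-1, M5 stuck-at-0.
Only M3 stuck-at-1 is consistent with every test.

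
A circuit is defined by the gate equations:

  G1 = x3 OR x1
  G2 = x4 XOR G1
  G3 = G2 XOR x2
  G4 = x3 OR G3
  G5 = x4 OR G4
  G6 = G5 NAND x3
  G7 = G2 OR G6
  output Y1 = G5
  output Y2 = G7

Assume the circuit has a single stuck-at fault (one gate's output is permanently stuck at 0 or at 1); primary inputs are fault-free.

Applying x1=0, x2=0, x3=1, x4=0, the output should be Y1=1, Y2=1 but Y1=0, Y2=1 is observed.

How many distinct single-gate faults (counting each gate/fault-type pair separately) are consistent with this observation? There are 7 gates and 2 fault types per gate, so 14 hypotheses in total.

2

Fault-free: G1=1, G2=1, G3=1, G4=1, G5=1, G6=0, G7=1 → Y1=1, Y2=1. Observed Y1=0, Y2=1.
  G1 stuck-at-0: output Y1=1, Y2=0 ✗
  G1 stuck-at-1: output Y1=1, Y2=1 ✗
  G2 stuck-at-0: output Y1=1, Y2=0 ✗
  G2 stuck-at-1: output Y1=1, Y2=1 ✗
  G3 stuck-at-0: output Y1=1, Y2=1 ✗
  G3 stuck-at-1: output Y1=1, Y2=1 ✗
  G4 stuck-at-0: output Y1=0, Y2=1 ✓
  G4 stuck-at-1: output Y1=1, Y2=1 ✗
  G5 stuck-at-0: output Y1=0, Y2=1 ✓
  G5 stuck-at-1: output Y1=1, Y2=1 ✗
  G6 stuck-at-0: output Y1=1, Y2=1 ✗
  G6 stuck-at-1: output Y1=1, Y2=1 ✗
  G7 stuck-at-0: output Y1=1, Y2=0 ✗
  G7 stuck-at-1: output Y1=1, Y2=1 ✗
Consistent faults: {G4 stuck-at-0, G5 stuck-at-0} — 2 in all.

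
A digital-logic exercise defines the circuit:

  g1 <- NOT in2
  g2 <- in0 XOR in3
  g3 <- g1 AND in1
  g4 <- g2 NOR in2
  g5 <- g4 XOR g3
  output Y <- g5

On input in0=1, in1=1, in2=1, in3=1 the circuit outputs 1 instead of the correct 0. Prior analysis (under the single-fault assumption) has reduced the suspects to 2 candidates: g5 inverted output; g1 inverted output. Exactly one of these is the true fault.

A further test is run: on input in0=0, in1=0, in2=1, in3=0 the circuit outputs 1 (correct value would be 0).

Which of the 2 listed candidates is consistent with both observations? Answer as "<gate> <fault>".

g5 inverted output

Evaluate each candidate on input in0=0, in1=0, in2=1, in3=0:
  g5 inverted output: g1=0, g2=0, g3=0, g4=0, g5=1 [inverted output] → 1 — matches
  g1 inverted output: g1=1 [inverted output], g2=0, g3=0, g4=0, g5=0 → 0 — eliminated
Only g5 inverted output reproduces the observed 1.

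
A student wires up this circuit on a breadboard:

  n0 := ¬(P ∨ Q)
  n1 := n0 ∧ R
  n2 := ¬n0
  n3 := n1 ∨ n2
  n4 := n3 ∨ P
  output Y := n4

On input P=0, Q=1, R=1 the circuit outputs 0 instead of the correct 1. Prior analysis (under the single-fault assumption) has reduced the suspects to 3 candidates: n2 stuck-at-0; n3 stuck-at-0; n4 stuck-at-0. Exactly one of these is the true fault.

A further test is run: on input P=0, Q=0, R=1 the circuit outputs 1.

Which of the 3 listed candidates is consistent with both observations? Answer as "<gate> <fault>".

n2 stuck-at-0

Evaluate each candidate on input P=0, Q=0, R=1:
  n2 stuck-at-0: n0=1, n1=1, n2=0 [stuck-at-0], n3=1, n4=1 → 1 — matches
  n3 stuck-at-0: n0=1, n1=1, n2=0, n3=0 [stuck-at-0], n4=0 → 0 — eliminated
  n4 stuck-at-0: n0=1, n1=1, n2=0, n3=1, n4=0 [stuck-at-0] → 0 — eliminated
Only n2 stuck-at-0 reproduces the observed 1.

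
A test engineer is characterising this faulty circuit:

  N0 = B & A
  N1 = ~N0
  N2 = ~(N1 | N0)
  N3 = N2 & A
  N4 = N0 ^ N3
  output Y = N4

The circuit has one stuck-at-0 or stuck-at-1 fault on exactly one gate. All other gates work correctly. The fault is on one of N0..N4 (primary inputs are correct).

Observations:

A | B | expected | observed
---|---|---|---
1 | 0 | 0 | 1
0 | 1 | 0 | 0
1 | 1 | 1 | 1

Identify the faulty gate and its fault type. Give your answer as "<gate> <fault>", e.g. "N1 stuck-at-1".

Fault-free values for test 1 (A=1, B=0): N0=0, N1=1, N2=0, N3=0, N4=0, giving Y=0. Observed 1.
Test 1: faults giving observed 1 are {N0 stuck-at-1, N1 stuck-at-0, N2 stuck-at-1, N3 stuck-at-1, N4 stuck-at-1}.
Test 2 (A=0, B=1): fault-free N0=0, N1=1, N2=0, N3=0, N4=0 → 0; observed 0. Eliminates N0 stuck-at-1, N3 stuck-at-1, N4 stuck-at-1.
Test 3 (A=1, B=1): fault-free N0=1, N1=0, N2=0, N3=0, N4=1 → 1; observed 1. Eliminates N2 stuck-at-1.
Only N1 stuck-at-0 is consistent with every test.

N1 stuck-at-0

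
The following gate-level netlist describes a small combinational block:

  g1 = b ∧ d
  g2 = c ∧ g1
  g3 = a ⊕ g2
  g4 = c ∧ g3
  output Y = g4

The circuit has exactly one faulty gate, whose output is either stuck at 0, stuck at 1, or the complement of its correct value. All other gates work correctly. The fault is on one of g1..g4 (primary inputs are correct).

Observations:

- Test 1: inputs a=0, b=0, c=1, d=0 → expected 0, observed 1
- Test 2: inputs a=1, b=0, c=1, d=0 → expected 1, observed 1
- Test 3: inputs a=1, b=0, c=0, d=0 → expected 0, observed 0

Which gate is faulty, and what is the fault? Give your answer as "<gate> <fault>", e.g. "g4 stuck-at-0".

g3 stuck-at-1

Fault-free values for test 1 (a=0, b=0, c=1, d=0): g1=0, g2=0, g3=0, g4=0, giving Y=0. Observed 1.
Test 1: faults giving observed 1 are {g1 stuck-at-1, g1 inverted output, g2 stuck-at-1, g2 inverted output, g3 stuck-at-1, g3 inverted output, g4 stuck-at-1, g4 inverted output}.
Test 2 (a=1, b=0, c=1, d=0): fault-free g1=0, g2=0, g3=1, g4=1 → 1; observed 1. Eliminates g1 stuck-at-1, g1 inverted output, g2 stuck-at-1, g2 inverted output, g3 inverted output, g4 inverted output.
Test 3 (a=1, b=0, c=0, d=0): fault-free g1=0, g2=0, g3=1, g4=0 → 0; observed 0. Eliminates g4 stuck-at-1.
Only g3 stuck-at-1 is consistent with every test.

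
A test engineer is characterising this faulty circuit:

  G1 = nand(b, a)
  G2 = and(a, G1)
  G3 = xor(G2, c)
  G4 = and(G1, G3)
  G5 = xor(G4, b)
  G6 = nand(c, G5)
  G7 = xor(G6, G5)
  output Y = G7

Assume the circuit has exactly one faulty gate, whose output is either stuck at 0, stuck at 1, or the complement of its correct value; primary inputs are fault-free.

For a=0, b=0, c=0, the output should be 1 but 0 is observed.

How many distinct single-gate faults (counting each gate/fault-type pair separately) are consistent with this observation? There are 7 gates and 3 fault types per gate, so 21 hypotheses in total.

12

Fault-free: G1=1, G2=0, G3=0, G4=0, G5=0, G6=1, G7=1 → 1. Observed 0.
  G1: none of the 3 fault types match ✗
  G2: stuck-at-1, inverted output ✓; others ✗
  G3: stuck-at-1, inverted output ✓; others ✗
  G4: stuck-at-1, inverted output ✓; others ✗
  G5: stuck-at-1, inverted output ✓; others ✗
  G6: stuck-at-0, inverted output ✓; others ✗
  G7: stuck-at-0, inverted output ✓; others ✗
Consistent faults: {G2 stuck-at-1, G2 inverted output, G3 stuck-at-1, G3 inverted output, G4 stuck-at-1, G4 inverted output, G5 stuck-at-1, G5 inverted output, G6 stuck-at-0, G6 inverted output, G7 stuck-at-0, G7 inverted output} — 12 in all.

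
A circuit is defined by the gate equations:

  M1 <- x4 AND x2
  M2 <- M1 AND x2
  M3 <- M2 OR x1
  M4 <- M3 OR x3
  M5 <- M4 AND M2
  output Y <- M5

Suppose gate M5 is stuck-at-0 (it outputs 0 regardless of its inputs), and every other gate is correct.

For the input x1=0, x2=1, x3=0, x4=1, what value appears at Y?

0

Propagate with M5 forced: M1=1, M2=1, M3=1, M4=1, M5=0 [stuck-at-0].
So Y = 0. (Without the fault it would be 1.)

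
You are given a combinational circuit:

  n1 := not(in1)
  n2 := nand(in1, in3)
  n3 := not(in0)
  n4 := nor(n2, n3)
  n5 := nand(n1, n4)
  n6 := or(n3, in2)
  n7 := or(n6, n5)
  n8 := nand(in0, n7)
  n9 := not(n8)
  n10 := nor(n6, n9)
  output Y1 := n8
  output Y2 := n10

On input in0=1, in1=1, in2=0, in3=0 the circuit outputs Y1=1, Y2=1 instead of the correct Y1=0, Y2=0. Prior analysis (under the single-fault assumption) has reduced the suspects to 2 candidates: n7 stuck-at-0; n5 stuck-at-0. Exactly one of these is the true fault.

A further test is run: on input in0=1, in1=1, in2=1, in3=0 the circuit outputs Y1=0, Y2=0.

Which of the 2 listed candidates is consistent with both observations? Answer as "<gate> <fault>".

Evaluate each candidate on input in0=1, in1=1, in2=1, in3=0:
  n7 stuck-at-0: n1=0, n2=1, n3=0, n4=0, n5=1, n6=1, n7=0 [stuck-at-0], n8=1, n9=0, n10=0 → Y1=1, Y2=0 — eliminated
  n5 stuck-at-0: n1=0, n2=1, n3=0, n4=0, n5=0 [stuck-at-0], n6=1, n7=1, n8=0, n9=1, n10=0 → Y1=0, Y2=0 — matches
Only n5 stuck-at-0 reproduces the observed Y1=0, Y2=0.

n5 stuck-at-0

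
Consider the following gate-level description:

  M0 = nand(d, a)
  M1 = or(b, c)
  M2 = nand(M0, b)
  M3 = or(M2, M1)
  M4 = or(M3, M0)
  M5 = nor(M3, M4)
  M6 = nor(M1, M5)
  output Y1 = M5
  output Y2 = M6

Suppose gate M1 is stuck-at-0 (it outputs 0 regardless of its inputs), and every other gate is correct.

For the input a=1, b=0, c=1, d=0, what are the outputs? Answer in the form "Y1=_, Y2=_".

Propagate with M1 forced: M0=1, M1=0 [stuck-at-0], M2=1, M3=1, M4=1, M5=0, M6=1.
So the outputs are Y1=0, Y2=1. (Without the fault they would be Y1=0, Y2=0.)

Y1=0, Y2=1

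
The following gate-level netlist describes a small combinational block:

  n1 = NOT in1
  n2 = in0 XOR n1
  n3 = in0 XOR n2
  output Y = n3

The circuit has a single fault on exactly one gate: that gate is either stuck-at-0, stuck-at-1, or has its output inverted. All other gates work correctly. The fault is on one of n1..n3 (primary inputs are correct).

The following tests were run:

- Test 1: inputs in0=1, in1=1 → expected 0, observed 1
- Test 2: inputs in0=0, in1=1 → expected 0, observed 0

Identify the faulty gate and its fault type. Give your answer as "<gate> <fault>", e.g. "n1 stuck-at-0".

Fault-free values for test 1 (in0=1, in1=1): n1=0, n2=1, n3=0, giving Y=0. Observed 1.
Test 1: faults giving observed 1 are {n1 stuck-at-1, n1 inverted output, n2 stuck-at-0, n2 inverted output, n3 stuck-at-1, n3 inverted output}.
Test 2 (in0=0, in1=1): fault-free n1=0, n2=0, n3=0 → 0; observed 0. Eliminates n1 stuck-at-1, n1 inverted output, n2 inverted output, n3 stuck-at-1, n3 inverted output.
Only n2 stuck-at-0 is consistent with every test.

n2 stuck-at-0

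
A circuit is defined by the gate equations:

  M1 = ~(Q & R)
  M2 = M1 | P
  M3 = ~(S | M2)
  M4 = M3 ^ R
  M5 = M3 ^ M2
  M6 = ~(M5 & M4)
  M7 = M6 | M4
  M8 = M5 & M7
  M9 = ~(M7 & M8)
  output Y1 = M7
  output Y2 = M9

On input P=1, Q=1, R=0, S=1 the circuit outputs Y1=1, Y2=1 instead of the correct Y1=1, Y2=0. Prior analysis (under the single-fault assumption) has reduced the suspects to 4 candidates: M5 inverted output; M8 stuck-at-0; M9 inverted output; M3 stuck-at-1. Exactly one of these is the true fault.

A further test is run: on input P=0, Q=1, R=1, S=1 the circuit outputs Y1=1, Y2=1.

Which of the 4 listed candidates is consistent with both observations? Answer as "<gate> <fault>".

M8 stuck-at-0

Evaluate each candidate on input P=0, Q=1, R=1, S=1:
  M5 inverted output: M1=0, M2=0, M3=0, M4=1, M5=1 [inverted output], M6=0, M7=1, M8=1, M9=0 → Y1=1, Y2=0 — eliminated
  M8 stuck-at-0: M1=0, M2=0, M3=0, M4=1, M5=0, M6=1, M7=1, M8=0 [stuck-at-0], M9=1 → Y1=1, Y2=1 — matches
  M9 inverted output: M1=0, M2=0, M3=0, M4=1, M5=0, M6=1, M7=1, M8=0, M9=0 [inverted output] → Y1=1, Y2=0 — eliminated
  M3 stuck-at-1: M1=0, M2=0, M3=1 [stuck-at-1], M4=0, M5=1, M6=1, M7=1, M8=1, M9=0 → Y1=1, Y2=0 — eliminated
Only M8 stuck-at-0 reproduces the observed Y1=1, Y2=1.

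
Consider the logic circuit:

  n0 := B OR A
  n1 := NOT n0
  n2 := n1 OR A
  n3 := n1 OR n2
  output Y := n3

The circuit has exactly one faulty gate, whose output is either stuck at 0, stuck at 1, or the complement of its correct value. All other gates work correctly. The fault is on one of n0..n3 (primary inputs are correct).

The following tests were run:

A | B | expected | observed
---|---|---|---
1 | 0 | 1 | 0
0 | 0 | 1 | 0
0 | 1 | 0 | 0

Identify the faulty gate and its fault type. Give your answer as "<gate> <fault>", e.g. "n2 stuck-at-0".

n3 stuck-at-0

Fault-free values for test 1 (A=1, B=0): n0=1, n1=0, n2=1, n3=1, giving Y=1. Observed 0.
Test 1: faults giving observed 0 are {n2 stuck-at-0, n2 inverted output, n3 stuck-at-0, n3 inverted output}.
Test 2 (A=0, B=0): fault-free n0=0, n1=1, n2=1, n3=1 → 1; observed 0. Eliminates n2 stuck-at-0, n2 inverted output.
Test 3 (A=0, B=1): fault-free n0=1, n1=0, n2=0, n3=0 → 0; observed 0. Eliminates n3 inverted output.
Only n3 stuck-at-0 is consistent with every test.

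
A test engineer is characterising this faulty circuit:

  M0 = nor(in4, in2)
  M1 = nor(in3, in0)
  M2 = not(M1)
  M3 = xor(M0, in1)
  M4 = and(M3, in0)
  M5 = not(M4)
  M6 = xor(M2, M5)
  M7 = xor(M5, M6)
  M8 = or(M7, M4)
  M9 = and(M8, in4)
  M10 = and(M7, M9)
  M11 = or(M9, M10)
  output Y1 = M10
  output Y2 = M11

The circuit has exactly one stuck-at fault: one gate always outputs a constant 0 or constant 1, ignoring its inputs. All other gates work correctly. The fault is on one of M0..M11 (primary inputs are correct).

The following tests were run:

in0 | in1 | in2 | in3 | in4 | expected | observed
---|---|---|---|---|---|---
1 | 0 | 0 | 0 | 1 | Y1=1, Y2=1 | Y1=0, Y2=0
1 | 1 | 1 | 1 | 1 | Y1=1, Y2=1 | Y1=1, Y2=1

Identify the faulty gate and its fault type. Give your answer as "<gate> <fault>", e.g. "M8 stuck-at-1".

Fault-free values for test 1 (in0=1, in1=0, in2=0, in3=0, in4=1): M0=0, M1=0, M2=1, M3=0, M4=0, M5=1, M6=0, M7=1, M8=1, M9=1, M10=1, M11=1, giving Y1=1, Y2=1. Observed Y1=0, Y2=0.
Test 1: faults giving observed Y1=0, Y2=0 are {M1 stuck-at-1, M2 stuck-at-0, M6 stuck-at-1, M7 stuck-at-0, M8 stuck-at-0, M9 stuck-at-0}.
Test 2 (in0=1, in1=1, in2=1, in3=1, in4=1): fault-free M0=0, M1=0, M2=1, M3=1, M4=1, M5=0, M6=1, M7=1, M8=1, M9=1, M10=1, M11=1 → Y1=1, Y2=1; observed Y1=1, Y2=1. Eliminates M1 stuck-at-1, M2 stuck-at-0, M7 stuck-at-0, M8 stuck-at-0, M9 stuck-at-0.
Only M6 stuck-at-1 is consistent with every test.

M6 stuck-at-1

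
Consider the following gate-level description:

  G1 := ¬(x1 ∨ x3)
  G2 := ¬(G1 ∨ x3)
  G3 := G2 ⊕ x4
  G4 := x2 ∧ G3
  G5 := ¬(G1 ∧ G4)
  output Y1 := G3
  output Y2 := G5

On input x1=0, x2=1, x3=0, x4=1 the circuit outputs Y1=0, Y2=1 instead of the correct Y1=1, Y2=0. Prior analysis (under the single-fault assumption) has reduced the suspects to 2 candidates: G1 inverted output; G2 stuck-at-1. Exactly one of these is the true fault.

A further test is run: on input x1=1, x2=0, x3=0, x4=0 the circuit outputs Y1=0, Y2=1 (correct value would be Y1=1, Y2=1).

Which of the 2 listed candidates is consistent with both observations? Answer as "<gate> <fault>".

Evaluate each candidate on input x1=1, x2=0, x3=0, x4=0:
  G1 inverted output: G1=1 [inverted output], G2=0, G3=0, G4=0, G5=1 → Y1=0, Y2=1 — matches
  G2 stuck-at-1: G1=0, G2=1 [stuck-at-1], G3=1, G4=0, G5=1 → Y1=1, Y2=1 — eliminated
Only G1 inverted output reproduces the observed Y1=0, Y2=1.

G1 inverted output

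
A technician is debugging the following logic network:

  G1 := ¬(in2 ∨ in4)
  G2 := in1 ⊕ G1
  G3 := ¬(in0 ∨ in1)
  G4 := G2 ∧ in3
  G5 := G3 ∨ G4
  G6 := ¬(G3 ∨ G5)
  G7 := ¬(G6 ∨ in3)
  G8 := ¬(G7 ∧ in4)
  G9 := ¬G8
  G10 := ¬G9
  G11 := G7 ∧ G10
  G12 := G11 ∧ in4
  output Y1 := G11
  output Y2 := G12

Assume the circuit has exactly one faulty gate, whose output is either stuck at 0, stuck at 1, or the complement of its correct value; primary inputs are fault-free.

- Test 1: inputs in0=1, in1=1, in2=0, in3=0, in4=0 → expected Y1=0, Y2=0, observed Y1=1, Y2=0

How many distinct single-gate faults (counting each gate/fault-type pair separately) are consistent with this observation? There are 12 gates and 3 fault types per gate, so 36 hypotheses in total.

Fault-free: G1=1, G2=0, G3=0, G4=0, G5=0, G6=1, G7=0, G8=1, G9=0, G10=1, G11=0, G12=0 → Y1=0, Y2=0. Observed Y1=1, Y2=0.
  G1: none of the 3 fault types match ✗
  G2: none of the 3 fault types match ✗
  G3: stuck-at-1, inverted output ✓; others ✗
  G4: stuck-at-1, inverted output ✓; others ✗
  G5: stuck-at-1, inverted output ✓; others ✗
  G6: stuck-at-0, inverted output ✓; others ✗
  G7: stuck-at-1, inverted output ✓; others ✗
  G8: none of the 3 fault types match ✗
  G9: none of the 3 fault types match ✗
  G10: none of the 3 fault types match ✗
  G11: stuck-at-1, inverted output ✓; others ✗
  G12: none of the 3 fault types match ✗
Consistent faults: {G3 stuck-at-1, G3 inverted output, G4 stuck-at-1, G4 inverted output, G5 stuck-at-1, G5 inverted output, G6 stuck-at-0, G6 inverted output, G7 stuck-at-1, G7 inverted output, G11 stuck-at-1, G11 inverted output} — 12 in all.

12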